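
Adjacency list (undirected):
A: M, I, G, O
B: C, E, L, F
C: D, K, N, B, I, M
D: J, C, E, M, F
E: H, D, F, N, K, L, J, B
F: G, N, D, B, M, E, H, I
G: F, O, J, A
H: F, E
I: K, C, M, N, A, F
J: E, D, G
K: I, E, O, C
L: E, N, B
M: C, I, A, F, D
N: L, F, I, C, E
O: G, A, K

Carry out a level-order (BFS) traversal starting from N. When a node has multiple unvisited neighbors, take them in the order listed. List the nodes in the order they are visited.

Visit N; enqueue L, F, I, C, E → queue [L, F, I, C, E]
Visit L; enqueue B → queue [F, I, C, E, B]
Visit F; enqueue G, D, M, H → queue [I, C, E, B, G, D, M, H]
Visit I; enqueue K, A → queue [C, E, B, G, D, M, H, K, A]
Visit C → queue [E, B, G, D, M, H, K, A]
Visit E; enqueue J → queue [B, G, D, M, H, K, A, J]
Visit B → queue [G, D, M, H, K, A, J]
Visit G; enqueue O → queue [D, M, H, K, A, J, O]
Visit D → queue [M, H, K, A, J, O]
Visit M → queue [H, K, A, J, O]
Visit H → queue [K, A, J, O]
Visit K → queue [A, J, O]
Visit A → queue [J, O]
Visit J → queue [O]
Visit O → queue []

N -> L -> F -> I -> C -> E -> B -> G -> D -> M -> H -> K -> A -> J -> O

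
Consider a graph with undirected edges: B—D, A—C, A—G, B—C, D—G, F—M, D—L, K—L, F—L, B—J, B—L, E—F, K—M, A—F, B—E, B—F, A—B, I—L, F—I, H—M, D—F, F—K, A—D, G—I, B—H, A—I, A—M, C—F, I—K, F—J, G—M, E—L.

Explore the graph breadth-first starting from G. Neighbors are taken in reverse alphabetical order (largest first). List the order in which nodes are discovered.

Visit G; enqueue M, I, D, A → queue [M, I, D, A]
Visit M; enqueue K, H, F → queue [I, D, A, K, H, F]
Visit I; enqueue L → queue [D, A, K, H, F, L]
Visit D; enqueue B → queue [A, K, H, F, L, B]
Visit A; enqueue C → queue [K, H, F, L, B, C]
Visit K → queue [H, F, L, B, C]
Visit H → queue [F, L, B, C]
Visit F; enqueue J, E → queue [L, B, C, J, E]
Visit L → queue [B, C, J, E]
Visit B → queue [C, J, E]
Visit C → queue [J, E]
Visit J → queue [E]
Visit E → queue []

G -> M -> I -> D -> A -> K -> H -> F -> L -> B -> C -> J -> E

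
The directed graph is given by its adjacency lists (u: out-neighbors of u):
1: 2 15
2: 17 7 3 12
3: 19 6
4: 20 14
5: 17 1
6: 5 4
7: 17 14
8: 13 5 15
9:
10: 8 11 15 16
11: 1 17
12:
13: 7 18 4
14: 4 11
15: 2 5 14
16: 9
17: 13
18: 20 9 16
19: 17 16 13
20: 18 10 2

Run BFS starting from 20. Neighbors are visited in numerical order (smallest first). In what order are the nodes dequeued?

Visit 20; enqueue 2, 10, 18 → queue [2, 10, 18]
Visit 2; enqueue 3, 7, 12, 17 → queue [10, 18, 3, 7, 12, 17]
Visit 10; enqueue 8, 11, 15, 16 → queue [18, 3, 7, 12, 17, 8, 11, 15, 16]
Visit 18; enqueue 9 → queue [3, 7, 12, 17, 8, 11, 15, 16, 9]
Visit 3; enqueue 6, 19 → queue [7, 12, 17, 8, 11, 15, 16, 9, 6, 19]
Visit 7; enqueue 14 → queue [12, 17, 8, 11, 15, 16, 9, 6, 19, 14]
Visit 12 → queue [17, 8, 11, 15, 16, 9, 6, 19, 14]
Visit 17; enqueue 13 → queue [8, 11, 15, 16, 9, 6, 19, 14, 13]
Visit 8; enqueue 5 → queue [11, 15, 16, 9, 6, 19, 14, 13, 5]
Visit 11; enqueue 1 → queue [15, 16, 9, 6, 19, 14, 13, 5, 1]
Visit 15 → queue [16, 9, 6, 19, 14, 13, 5, 1]
Visit 16 → queue [9, 6, 19, 14, 13, 5, 1]
Visit 9 → queue [6, 19, 14, 13, 5, 1]
Visit 6; enqueue 4 → queue [19, 14, 13, 5, 1, 4]
Visit 19 → queue [14, 13, 5, 1, 4]
Visit 14 → queue [13, 5, 1, 4]
Visit 13 → queue [5, 1, 4]
Visit 5 → queue [1, 4]
Visit 1 → queue [4]
Visit 4 → queue []

20 → 2 → 10 → 18 → 3 → 7 → 12 → 17 → 8 → 11 → 15 → 16 → 9 → 6 → 19 → 14 → 13 → 5 → 1 → 4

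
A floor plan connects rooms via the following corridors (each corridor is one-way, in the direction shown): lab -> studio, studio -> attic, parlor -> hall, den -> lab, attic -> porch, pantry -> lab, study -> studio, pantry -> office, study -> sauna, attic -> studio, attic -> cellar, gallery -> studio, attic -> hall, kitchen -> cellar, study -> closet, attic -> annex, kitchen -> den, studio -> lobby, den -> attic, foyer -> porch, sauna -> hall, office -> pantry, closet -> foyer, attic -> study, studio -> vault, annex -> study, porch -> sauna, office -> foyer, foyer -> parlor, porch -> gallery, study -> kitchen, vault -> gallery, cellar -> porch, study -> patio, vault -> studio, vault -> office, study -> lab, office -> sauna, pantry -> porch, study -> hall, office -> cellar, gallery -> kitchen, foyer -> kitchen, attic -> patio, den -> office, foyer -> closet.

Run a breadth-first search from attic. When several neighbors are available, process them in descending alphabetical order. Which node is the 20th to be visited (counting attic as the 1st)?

Visit attic; enqueue study, studio, porch, patio, hall, cellar, annex → queue [study, studio, porch, patio, hall, cellar, annex]
Visit study; enqueue sauna, lab, kitchen, closet → queue [studio, porch, patio, hall, cellar, annex, sauna, lab, kitchen, closet]
Visit studio; enqueue vault, lobby → queue [porch, patio, hall, cellar, annex, sauna, lab, kitchen, closet, vault, lobby]
Visit porch; enqueue gallery → queue [patio, hall, cellar, annex, sauna, lab, kitchen, closet, vault, lobby, gallery]
Visit patio → queue [hall, cellar, annex, sauna, lab, kitchen, closet, vault, lobby, gallery]
Visit hall → queue [cellar, annex, sauna, lab, kitchen, closet, vault, lobby, gallery]
Visit cellar → queue [annex, sauna, lab, kitchen, closet, vault, lobby, gallery]
Visit annex → queue [sauna, lab, kitchen, closet, vault, lobby, gallery]
Visit sauna → queue [lab, kitchen, closet, vault, lobby, gallery]
Visit lab → queue [kitchen, closet, vault, lobby, gallery]
Visit kitchen; enqueue den → queue [closet, vault, lobby, gallery, den]
Visit closet; enqueue foyer → queue [vault, lobby, gallery, den, foyer]
Visit vault; enqueue office → queue [lobby, gallery, den, foyer, office]
Visit lobby → queue [gallery, den, foyer, office]
Visit gallery → queue [den, foyer, office]
Visit den → queue [foyer, office]
Visit foyer; enqueue parlor → queue [office, parlor]
Visit office; enqueue pantry → queue [parlor, pantry]
Visit parlor → queue [pantry]
Visit pantry → queue []

Visit order: attic, study, studio, porch, patio, hall, cellar, annex, sauna, lab, kitchen, closet, vault, lobby, gallery, den, foyer, office, parlor, pantry

pantry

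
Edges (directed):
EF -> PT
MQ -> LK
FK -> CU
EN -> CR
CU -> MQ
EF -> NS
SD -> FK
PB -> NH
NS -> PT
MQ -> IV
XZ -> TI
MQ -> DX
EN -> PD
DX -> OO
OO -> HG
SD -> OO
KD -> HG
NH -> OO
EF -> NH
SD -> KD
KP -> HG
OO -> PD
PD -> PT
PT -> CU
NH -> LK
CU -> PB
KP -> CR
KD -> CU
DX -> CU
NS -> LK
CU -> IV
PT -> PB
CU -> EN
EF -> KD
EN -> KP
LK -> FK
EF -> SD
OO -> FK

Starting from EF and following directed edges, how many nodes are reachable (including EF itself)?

BFS from EF visits: EF, SD, PT, NS, NH, KD, OO, FK, PB, CU, LK, HG, PD, MQ, IV, EN, DX, KP, CR
Reachable nodes: 19 of 21 total.

19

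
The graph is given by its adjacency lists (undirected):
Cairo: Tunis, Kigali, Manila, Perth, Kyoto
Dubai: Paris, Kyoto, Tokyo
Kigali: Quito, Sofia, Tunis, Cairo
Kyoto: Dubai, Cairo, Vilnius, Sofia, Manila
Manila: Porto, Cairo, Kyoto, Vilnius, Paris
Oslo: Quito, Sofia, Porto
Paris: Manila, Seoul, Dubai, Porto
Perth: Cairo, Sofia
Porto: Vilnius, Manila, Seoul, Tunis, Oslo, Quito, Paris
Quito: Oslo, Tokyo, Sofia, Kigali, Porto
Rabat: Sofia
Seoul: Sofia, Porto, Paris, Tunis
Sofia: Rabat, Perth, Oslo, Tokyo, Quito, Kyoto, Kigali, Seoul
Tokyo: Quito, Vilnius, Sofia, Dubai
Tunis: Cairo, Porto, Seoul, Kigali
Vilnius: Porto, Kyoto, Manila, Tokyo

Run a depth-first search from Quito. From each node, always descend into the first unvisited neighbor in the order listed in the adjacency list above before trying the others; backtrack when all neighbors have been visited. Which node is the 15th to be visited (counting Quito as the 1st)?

Visit Quito
Quito → Oslo
Oslo → Sofia
Sofia → Rabat
Sofia → Perth
Perth → Cairo
Cairo → Tunis
Tunis → Porto
Porto → Vilnius
Vilnius → Kyoto
Kyoto → Dubai
Dubai → Paris
Paris → Manila
Paris → Seoul
Dubai → Tokyo
Tunis → Kigali

Visit order: Quito, Oslo, Sofia, Rabat, Perth, Cairo, Tunis, Porto, Vilnius, Kyoto, Dubai, Paris, Manila, Seoul, Tokyo, Kigali

Tokyo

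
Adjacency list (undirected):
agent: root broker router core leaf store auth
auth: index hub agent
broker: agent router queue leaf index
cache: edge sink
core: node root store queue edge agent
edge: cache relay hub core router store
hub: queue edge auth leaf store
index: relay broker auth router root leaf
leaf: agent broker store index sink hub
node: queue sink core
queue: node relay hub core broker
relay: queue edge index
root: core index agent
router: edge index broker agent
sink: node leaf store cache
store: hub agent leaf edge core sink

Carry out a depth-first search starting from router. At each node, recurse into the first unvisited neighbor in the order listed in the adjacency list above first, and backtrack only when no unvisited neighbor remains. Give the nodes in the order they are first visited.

router, edge, cache, sink, node, queue, relay, index, broker, agent, root, core, store, hub, auth, leaf

Visit router
router → edge
edge → cache
cache → sink
sink → node
node → queue
queue → relay
relay → index
index → broker
broker → agent
agent → root
root → core
core → store
store → hub
hub → auth
hub → leaf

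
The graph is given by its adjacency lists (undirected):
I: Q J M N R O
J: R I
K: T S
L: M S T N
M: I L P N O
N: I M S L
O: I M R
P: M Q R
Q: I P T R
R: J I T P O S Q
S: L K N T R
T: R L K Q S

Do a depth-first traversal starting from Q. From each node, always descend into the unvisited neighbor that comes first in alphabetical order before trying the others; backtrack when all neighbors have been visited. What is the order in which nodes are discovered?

Q → I → J → R → O → M → L → N → S → K → T → P

Visit Q
Q → I
I → J
J → R
R → O
O → M
M → L
L → N
N → S
S → K
K → T
M → P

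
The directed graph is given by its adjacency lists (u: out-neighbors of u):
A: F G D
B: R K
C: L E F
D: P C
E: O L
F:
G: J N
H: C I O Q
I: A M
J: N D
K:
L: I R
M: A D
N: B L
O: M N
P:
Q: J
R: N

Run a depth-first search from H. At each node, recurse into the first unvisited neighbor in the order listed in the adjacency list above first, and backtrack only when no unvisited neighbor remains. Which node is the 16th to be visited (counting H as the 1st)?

Visit H
H → C
C → L
L → I
I → A
A → F
A → G
G → J
J → N
N → B
B → R
B → K
J → D
D → P
I → M
C → E
E → O
H → Q

Visit order: H, C, L, I, A, F, G, J, N, B, R, K, D, P, M, E, O, Q

E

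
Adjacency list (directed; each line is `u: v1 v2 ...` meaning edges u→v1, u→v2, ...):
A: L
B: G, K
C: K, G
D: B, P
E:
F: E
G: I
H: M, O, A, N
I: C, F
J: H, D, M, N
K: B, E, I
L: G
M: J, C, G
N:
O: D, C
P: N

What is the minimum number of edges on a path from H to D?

2

Level 0: H
Level 1: A, M, N, O
Level 2: C, D, G, J, L
Level 3: B, I, K, P
Level 4: E, F
D first appears at level 2.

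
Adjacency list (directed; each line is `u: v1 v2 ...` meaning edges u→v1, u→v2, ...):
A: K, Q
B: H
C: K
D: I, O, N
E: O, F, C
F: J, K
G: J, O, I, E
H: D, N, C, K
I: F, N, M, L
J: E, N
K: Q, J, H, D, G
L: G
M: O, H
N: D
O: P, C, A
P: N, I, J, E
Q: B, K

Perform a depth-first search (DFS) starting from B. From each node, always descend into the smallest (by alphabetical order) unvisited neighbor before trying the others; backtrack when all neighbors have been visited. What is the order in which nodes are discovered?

Visit B
B → H
H → C
C → K
K → D
D → I
I → F
F → J
J → E
E → O
O → A
A → Q
O → P
P → N
I → L
L → G
I → M

B, H, C, K, D, I, F, J, E, O, A, Q, P, N, L, G, M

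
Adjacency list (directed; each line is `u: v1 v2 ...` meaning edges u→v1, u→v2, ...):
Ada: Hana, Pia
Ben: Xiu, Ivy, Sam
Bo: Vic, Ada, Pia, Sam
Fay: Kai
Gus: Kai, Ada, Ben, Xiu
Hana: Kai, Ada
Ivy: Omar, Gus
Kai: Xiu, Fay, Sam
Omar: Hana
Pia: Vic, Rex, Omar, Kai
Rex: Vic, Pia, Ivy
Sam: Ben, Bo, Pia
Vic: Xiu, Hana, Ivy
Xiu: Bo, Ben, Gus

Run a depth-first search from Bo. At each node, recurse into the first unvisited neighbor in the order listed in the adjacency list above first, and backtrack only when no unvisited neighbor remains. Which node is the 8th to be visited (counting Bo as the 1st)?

Visit Bo
Bo → Vic
Vic → Xiu
Xiu → Ben
Ben → Ivy
Ivy → Omar
Omar → Hana
Hana → Kai
Kai → Fay
Kai → Sam
Sam → Pia
Pia → Rex
Hana → Ada
Ivy → Gus

Visit order: Bo, Vic, Xiu, Ben, Ivy, Omar, Hana, Kai, Fay, Sam, Pia, Rex, Ada, Gus

Kai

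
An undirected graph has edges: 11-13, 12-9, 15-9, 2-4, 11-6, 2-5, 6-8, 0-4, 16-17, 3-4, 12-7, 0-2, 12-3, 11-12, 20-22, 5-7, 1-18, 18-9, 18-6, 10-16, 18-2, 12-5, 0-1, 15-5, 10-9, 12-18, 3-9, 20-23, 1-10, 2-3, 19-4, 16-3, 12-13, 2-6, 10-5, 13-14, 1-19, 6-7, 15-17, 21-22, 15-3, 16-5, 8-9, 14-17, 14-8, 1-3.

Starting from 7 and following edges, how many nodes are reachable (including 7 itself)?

20

BFS from 7 visits: 7, 5, 6, 12, 2, 10, 15, 16, 8, 11, 18, 3, 9, 13, 0, 4, 1, 17, 14, 19
Reachable nodes: 20 of 24 total.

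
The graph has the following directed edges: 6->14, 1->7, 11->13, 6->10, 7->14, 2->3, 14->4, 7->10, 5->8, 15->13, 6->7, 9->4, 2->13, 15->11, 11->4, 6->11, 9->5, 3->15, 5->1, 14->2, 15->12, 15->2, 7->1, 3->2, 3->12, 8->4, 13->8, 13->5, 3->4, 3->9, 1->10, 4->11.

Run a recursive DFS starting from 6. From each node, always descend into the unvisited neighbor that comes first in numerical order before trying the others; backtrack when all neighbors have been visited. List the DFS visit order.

Visit 6
6 → 7
7 → 1
1 → 10
7 → 14
14 → 2
2 → 3
3 → 4
4 → 11
11 → 13
13 → 5
5 → 8
3 → 9
3 → 12
3 → 15

6, 7, 1, 10, 14, 2, 3, 4, 11, 13, 5, 8, 9, 12, 15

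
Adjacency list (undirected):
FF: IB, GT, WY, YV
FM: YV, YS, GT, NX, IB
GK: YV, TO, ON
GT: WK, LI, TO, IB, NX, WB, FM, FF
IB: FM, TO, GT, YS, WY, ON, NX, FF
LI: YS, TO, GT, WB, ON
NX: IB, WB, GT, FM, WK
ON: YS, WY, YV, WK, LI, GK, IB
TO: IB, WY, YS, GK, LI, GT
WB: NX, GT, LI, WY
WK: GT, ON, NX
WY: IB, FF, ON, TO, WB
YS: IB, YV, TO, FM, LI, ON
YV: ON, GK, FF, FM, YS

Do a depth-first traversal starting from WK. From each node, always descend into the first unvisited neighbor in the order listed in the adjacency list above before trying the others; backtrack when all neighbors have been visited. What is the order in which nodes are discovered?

WK -> GT -> LI -> YS -> IB -> FM -> YV -> ON -> WY -> FF -> TO -> GK -> WB -> NX

Visit WK
WK → GT
GT → LI
LI → YS
YS → IB
IB → FM
FM → YV
YV → ON
ON → WY
WY → FF
WY → TO
TO → GK
WY → WB
WB → NX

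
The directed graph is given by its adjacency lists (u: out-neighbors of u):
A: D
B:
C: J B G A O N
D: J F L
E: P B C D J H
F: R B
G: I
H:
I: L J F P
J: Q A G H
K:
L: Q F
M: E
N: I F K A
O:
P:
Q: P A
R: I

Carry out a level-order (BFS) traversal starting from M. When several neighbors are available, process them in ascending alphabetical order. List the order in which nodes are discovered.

M -> E -> B -> C -> D -> H -> J -> P -> A -> G -> N -> O -> F -> L -> Q -> I -> K -> R

Visit M; enqueue E → queue [E]
Visit E; enqueue B, C, D, H, J, P → queue [B, C, D, H, J, P]
Visit B → queue [C, D, H, J, P]
Visit C; enqueue A, G, N, O → queue [D, H, J, P, A, G, N, O]
Visit D; enqueue F, L → queue [H, J, P, A, G, N, O, F, L]
Visit H → queue [J, P, A, G, N, O, F, L]
Visit J; enqueue Q → queue [P, A, G, N, O, F, L, Q]
Visit P → queue [A, G, N, O, F, L, Q]
Visit A → queue [G, N, O, F, L, Q]
Visit G; enqueue I → queue [N, O, F, L, Q, I]
Visit N; enqueue K → queue [O, F, L, Q, I, K]
Visit O → queue [F, L, Q, I, K]
Visit F; enqueue R → queue [L, Q, I, K, R]
Visit L → queue [Q, I, K, R]
Visit Q → queue [I, K, R]
Visit I → queue [K, R]
Visit K → queue [R]
Visit R → queue []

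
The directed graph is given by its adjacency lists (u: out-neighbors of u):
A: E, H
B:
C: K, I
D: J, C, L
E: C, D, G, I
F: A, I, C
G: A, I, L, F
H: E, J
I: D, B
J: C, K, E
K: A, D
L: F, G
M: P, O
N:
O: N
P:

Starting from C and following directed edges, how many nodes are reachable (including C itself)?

BFS from C visits: C, K, I, D, A, B, L, J, H, E, G, F
Reachable nodes: 12 of 16 total.

12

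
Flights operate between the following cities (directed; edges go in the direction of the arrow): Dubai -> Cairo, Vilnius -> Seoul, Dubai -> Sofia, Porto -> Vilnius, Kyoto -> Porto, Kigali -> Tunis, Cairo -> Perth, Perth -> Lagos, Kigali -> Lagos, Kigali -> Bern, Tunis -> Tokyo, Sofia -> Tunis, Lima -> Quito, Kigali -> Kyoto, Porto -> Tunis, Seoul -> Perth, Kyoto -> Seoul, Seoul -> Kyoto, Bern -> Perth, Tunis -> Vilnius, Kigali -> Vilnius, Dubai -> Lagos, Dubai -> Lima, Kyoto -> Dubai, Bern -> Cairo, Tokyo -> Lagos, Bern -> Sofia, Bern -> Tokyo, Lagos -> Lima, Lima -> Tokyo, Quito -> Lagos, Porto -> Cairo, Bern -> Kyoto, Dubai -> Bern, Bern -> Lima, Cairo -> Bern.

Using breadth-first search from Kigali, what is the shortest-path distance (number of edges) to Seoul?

2

Level 0: Kigali
Level 1: Bern, Kyoto, Lagos, Tunis, Vilnius
Level 2: Cairo, Dubai, Lima, Perth, Porto, Seoul, Sofia, Tokyo
Level 3: Quito
Seoul first appears at level 2.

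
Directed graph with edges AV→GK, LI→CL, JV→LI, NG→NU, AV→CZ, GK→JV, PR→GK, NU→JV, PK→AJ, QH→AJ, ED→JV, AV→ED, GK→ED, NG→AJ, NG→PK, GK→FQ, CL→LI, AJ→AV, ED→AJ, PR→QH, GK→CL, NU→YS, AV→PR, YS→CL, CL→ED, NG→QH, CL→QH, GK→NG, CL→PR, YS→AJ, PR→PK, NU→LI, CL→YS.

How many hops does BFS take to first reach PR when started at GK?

Level 0: GK
Level 1: CL, ED, FQ, JV, NG
Level 2: AJ, LI, NU, PK, PR, QH, YS
Level 3: AV
Level 4: CZ
PR first appears at level 2.

2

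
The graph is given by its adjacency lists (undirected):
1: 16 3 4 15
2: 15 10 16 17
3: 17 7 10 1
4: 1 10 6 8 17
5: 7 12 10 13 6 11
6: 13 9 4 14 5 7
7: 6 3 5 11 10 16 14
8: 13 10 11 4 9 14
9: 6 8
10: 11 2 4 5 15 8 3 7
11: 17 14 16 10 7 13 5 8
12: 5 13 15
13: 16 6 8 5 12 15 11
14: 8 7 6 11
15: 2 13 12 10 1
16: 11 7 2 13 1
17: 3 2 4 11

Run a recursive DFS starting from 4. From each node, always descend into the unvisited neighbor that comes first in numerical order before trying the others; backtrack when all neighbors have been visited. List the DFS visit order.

Visit 4
4 → 1
1 → 3
3 → 7
7 → 5
5 → 6
6 → 9
9 → 8
8 → 10
10 → 2
2 → 15
15 → 12
12 → 13
13 → 11
11 → 14
11 → 16
11 → 17

4 -> 1 -> 3 -> 7 -> 5 -> 6 -> 9 -> 8 -> 10 -> 2 -> 15 -> 12 -> 13 -> 11 -> 14 -> 16 -> 17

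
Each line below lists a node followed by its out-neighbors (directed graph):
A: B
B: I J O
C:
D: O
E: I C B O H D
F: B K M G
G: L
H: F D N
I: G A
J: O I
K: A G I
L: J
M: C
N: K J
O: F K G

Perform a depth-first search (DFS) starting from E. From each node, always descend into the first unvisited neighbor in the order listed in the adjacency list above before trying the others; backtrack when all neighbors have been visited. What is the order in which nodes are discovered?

Visit E
E → I
I → G
G → L
L → J
J → O
O → F
F → B
F → K
K → A
F → M
M → C
E → H
H → D
H → N

E I G L J O F B K A M C H D N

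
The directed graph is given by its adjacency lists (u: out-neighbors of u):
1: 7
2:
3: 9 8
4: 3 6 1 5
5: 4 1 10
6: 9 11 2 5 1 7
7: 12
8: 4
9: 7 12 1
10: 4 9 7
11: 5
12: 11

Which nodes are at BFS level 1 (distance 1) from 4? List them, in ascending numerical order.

Level 0: 4
Level 1: 1, 3, 5, 6
Level 2: 2, 7, 8, 9, 10, 11
Level 3: 12

1, 3, 5, 6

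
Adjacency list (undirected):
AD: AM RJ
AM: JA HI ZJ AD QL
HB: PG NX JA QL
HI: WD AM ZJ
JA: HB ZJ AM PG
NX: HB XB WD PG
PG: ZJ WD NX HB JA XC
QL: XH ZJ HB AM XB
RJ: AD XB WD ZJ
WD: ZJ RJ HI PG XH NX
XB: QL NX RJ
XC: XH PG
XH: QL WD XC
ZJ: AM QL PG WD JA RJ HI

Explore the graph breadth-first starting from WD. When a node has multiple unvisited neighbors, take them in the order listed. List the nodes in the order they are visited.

WD ZJ RJ HI PG XH NX AM QL JA AD XB HB XC

Visit WD; enqueue ZJ, RJ, HI, PG, XH, NX → queue [ZJ, RJ, HI, PG, XH, NX]
Visit ZJ; enqueue AM, QL, JA → queue [RJ, HI, PG, XH, NX, AM, QL, JA]
Visit RJ; enqueue AD, XB → queue [HI, PG, XH, NX, AM, QL, JA, AD, XB]
Visit HI → queue [PG, XH, NX, AM, QL, JA, AD, XB]
Visit PG; enqueue HB, XC → queue [XH, NX, AM, QL, JA, AD, XB, HB, XC]
Visit XH → queue [NX, AM, QL, JA, AD, XB, HB, XC]
Visit NX → queue [AM, QL, JA, AD, XB, HB, XC]
Visit AM → queue [QL, JA, AD, XB, HB, XC]
Visit QL → queue [JA, AD, XB, HB, XC]
Visit JA → queue [AD, XB, HB, XC]
Visit AD → queue [XB, HB, XC]
Visit XB → queue [HB, XC]
Visit HB → queue [XC]
Visit XC → queue []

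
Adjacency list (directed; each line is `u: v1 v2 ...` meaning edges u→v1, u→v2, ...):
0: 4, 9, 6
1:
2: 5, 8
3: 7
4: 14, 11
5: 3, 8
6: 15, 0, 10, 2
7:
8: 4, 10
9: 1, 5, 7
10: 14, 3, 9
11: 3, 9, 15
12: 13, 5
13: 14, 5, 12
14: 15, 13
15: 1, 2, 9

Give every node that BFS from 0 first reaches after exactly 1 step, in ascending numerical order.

Level 0: 0
Level 1: 4, 6, 9
Level 2: 1, 2, 5, 7, 10, 11, 14, 15
Level 3: 3, 8, 13
Level 4: 12

4, 6, 9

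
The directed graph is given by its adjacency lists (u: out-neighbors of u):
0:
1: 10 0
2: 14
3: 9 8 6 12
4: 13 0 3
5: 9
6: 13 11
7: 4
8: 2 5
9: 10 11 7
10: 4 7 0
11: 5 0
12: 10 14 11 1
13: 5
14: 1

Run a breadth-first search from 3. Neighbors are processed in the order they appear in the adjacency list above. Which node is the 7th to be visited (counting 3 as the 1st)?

Visit 3; enqueue 9, 8, 6, 12 → queue [9, 8, 6, 12]
Visit 9; enqueue 10, 11, 7 → queue [8, 6, 12, 10, 11, 7]
Visit 8; enqueue 2, 5 → queue [6, 12, 10, 11, 7, 2, 5]
Visit 6; enqueue 13 → queue [12, 10, 11, 7, 2, 5, 13]
Visit 12; enqueue 14, 1 → queue [10, 11, 7, 2, 5, 13, 14, 1]
Visit 10; enqueue 4, 0 → queue [11, 7, 2, 5, 13, 14, 1, 4, 0]
Visit 11 → queue [7, 2, 5, 13, 14, 1, 4, 0]
Visit 7 → queue [2, 5, 13, 14, 1, 4, 0]
Visit 2 → queue [5, 13, 14, 1, 4, 0]
Visit 5 → queue [13, 14, 1, 4, 0]
Visit 13 → queue [14, 1, 4, 0]
Visit 14 → queue [1, 4, 0]
Visit 1 → queue [4, 0]
Visit 4 → queue [0]
Visit 0 → queue []

Visit order: 3, 9, 8, 6, 12, 10, 11, 7, 2, 5, 13, 14, 1, 4, 0

11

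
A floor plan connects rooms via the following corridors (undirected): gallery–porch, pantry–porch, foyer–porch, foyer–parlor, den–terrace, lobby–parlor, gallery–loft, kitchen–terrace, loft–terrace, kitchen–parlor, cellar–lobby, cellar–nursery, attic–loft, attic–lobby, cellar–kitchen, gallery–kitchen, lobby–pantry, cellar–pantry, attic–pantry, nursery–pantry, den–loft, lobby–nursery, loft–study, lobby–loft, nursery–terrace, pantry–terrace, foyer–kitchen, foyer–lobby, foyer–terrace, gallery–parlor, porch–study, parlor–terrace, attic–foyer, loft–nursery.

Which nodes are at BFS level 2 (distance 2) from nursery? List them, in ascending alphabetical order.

attic, den, foyer, gallery, kitchen, parlor, porch, study

Level 0: nursery
Level 1: cellar, lobby, loft, pantry, terrace
Level 2: attic, den, foyer, gallery, kitchen, parlor, porch, study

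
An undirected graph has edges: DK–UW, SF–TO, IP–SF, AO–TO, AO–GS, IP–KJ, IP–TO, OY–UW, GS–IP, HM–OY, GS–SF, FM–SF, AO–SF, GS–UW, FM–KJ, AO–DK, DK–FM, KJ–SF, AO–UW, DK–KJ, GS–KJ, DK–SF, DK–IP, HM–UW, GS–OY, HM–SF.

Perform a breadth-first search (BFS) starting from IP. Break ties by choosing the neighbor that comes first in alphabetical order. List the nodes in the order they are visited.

IP → DK → GS → KJ → SF → TO → AO → FM → UW → OY → HM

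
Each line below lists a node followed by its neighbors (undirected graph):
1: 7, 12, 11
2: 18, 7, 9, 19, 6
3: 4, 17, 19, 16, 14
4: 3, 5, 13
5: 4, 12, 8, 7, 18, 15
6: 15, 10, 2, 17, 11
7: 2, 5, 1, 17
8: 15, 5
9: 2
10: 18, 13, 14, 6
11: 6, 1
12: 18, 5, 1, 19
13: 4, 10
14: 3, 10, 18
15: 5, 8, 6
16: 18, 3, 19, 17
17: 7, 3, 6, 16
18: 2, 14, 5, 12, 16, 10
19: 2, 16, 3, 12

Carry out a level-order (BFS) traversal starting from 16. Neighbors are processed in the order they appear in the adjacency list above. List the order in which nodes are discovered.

Visit 16; enqueue 18, 3, 19, 17 → queue [18, 3, 19, 17]
Visit 18; enqueue 2, 14, 5, 12, 10 → queue [3, 19, 17, 2, 14, 5, 12, 10]
Visit 3; enqueue 4 → queue [19, 17, 2, 14, 5, 12, 10, 4]
Visit 19 → queue [17, 2, 14, 5, 12, 10, 4]
Visit 17; enqueue 7, 6 → queue [2, 14, 5, 12, 10, 4, 7, 6]
Visit 2; enqueue 9 → queue [14, 5, 12, 10, 4, 7, 6, 9]
Visit 14 → queue [5, 12, 10, 4, 7, 6, 9]
Visit 5; enqueue 8, 15 → queue [12, 10, 4, 7, 6, 9, 8, 15]
Visit 12; enqueue 1 → queue [10, 4, 7, 6, 9, 8, 15, 1]
Visit 10; enqueue 13 → queue [4, 7, 6, 9, 8, 15, 1, 13]
Visit 4 → queue [7, 6, 9, 8, 15, 1, 13]
Visit 7 → queue [6, 9, 8, 15, 1, 13]
Visit 6; enqueue 11 → queue [9, 8, 15, 1, 13, 11]
Visit 9 → queue [8, 15, 1, 13, 11]
Visit 8 → queue [15, 1, 13, 11]
Visit 15 → queue [1, 13, 11]
Visit 1 → queue [13, 11]
Visit 13 → queue [11]
Visit 11 → queue []

16 -> 18 -> 3 -> 19 -> 17 -> 2 -> 14 -> 5 -> 12 -> 10 -> 4 -> 7 -> 6 -> 9 -> 8 -> 15 -> 1 -> 13 -> 11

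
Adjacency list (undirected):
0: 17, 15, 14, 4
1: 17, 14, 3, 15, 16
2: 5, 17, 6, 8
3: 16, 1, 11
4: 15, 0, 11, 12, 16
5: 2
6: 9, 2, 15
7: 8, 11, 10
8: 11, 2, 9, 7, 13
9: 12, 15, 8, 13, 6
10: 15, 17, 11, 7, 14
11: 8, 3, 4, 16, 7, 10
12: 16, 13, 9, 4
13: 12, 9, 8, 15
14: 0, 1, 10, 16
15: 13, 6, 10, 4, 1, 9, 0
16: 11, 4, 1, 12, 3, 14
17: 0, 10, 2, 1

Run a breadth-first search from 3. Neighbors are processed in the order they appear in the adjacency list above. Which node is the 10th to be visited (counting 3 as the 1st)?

8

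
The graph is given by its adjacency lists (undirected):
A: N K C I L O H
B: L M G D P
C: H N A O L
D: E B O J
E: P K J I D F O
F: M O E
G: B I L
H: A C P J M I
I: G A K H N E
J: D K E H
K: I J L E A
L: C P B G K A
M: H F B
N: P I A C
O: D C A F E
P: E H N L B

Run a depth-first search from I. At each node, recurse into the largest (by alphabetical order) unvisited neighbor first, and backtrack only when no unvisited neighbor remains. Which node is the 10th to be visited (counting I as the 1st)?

Visit I
I → N
N → P
P → L
L → K
K → J
J → H
H → M
M → F
F → O
O → E
E → D
D → B
B → G
O → C
C → A

Visit order: I, N, P, L, K, J, H, M, F, O, E, D, B, G, C, A

O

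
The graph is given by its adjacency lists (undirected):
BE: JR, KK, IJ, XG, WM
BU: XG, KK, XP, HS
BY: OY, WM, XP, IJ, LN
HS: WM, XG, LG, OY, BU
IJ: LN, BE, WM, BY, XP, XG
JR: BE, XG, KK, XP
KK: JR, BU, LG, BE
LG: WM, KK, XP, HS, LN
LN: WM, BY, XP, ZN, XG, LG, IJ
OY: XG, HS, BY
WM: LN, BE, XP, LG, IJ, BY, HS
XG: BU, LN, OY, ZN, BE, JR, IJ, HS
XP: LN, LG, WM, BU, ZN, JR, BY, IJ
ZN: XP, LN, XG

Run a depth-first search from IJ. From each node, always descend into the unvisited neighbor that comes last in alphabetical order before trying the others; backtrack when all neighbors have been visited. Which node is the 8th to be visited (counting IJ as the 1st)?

Visit IJ
IJ → XP
XP → ZN
ZN → XG
XG → OY
OY → HS
HS → WM
WM → LN
LN → LG
LG → KK
KK → JR
JR → BE
KK → BU
LN → BY

Visit order: IJ, XP, ZN, XG, OY, HS, WM, LN, LG, KK, JR, BE, BU, BY

LN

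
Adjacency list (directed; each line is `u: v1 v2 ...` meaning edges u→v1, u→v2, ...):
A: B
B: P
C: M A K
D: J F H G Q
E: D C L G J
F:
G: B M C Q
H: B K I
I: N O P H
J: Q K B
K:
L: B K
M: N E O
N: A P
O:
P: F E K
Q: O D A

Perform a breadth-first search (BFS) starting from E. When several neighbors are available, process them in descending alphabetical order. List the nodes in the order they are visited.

Visit E; enqueue L, J, G, D, C → queue [L, J, G, D, C]
Visit L; enqueue K, B → queue [J, G, D, C, K, B]
Visit J; enqueue Q → queue [G, D, C, K, B, Q]
Visit G; enqueue M → queue [D, C, K, B, Q, M]
Visit D; enqueue H, F → queue [C, K, B, Q, M, H, F]
Visit C; enqueue A → queue [K, B, Q, M, H, F, A]
Visit K → queue [B, Q, M, H, F, A]
Visit B; enqueue P → queue [Q, M, H, F, A, P]
Visit Q; enqueue O → queue [M, H, F, A, P, O]
Visit M; enqueue N → queue [H, F, A, P, O, N]
Visit H; enqueue I → queue [F, A, P, O, N, I]
Visit F → queue [A, P, O, N, I]
Visit A → queue [P, O, N, I]
Visit P → queue [O, N, I]
Visit O → queue [N, I]
Visit N → queue [I]
Visit I → queue []

E, L, J, G, D, C, K, B, Q, M, H, F, A, P, O, N, I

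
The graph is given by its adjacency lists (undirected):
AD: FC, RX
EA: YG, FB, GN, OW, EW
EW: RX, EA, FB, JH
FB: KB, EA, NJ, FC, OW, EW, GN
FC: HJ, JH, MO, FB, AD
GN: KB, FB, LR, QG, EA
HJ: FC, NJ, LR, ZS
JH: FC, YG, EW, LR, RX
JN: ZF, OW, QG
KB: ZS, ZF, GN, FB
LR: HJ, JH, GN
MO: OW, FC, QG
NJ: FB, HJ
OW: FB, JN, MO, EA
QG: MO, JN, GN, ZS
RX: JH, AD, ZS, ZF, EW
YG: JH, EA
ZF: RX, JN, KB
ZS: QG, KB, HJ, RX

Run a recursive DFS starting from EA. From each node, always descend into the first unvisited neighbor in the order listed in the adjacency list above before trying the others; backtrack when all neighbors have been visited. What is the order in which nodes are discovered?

Visit EA
EA → YG
YG → JH
JH → FC
FC → HJ
HJ → NJ
NJ → FB
FB → KB
KB → ZS
ZS → QG
QG → MO
MO → OW
OW → JN
JN → ZF
ZF → RX
RX → AD
RX → EW
QG → GN
GN → LR

EA, YG, JH, FC, HJ, NJ, FB, KB, ZS, QG, MO, OW, JN, ZF, RX, AD, EW, GN, LR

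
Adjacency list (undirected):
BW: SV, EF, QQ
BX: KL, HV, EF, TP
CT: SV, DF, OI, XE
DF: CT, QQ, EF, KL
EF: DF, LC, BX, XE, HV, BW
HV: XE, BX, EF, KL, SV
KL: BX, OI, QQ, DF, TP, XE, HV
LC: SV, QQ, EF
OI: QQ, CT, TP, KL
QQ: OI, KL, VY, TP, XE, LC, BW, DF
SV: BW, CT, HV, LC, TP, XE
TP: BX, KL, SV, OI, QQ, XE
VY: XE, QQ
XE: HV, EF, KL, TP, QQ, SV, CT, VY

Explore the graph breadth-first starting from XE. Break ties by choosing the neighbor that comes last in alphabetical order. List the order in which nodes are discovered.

XE, VY, TP, SV, QQ, KL, HV, EF, CT, OI, BX, LC, BW, DF

Visit XE; enqueue VY, TP, SV, QQ, KL, HV, EF, CT → queue [VY, TP, SV, QQ, KL, HV, EF, CT]
Visit VY → queue [TP, SV, QQ, KL, HV, EF, CT]
Visit TP; enqueue OI, BX → queue [SV, QQ, KL, HV, EF, CT, OI, BX]
Visit SV; enqueue LC, BW → queue [QQ, KL, HV, EF, CT, OI, BX, LC, BW]
Visit QQ; enqueue DF → queue [KL, HV, EF, CT, OI, BX, LC, BW, DF]
Visit KL → queue [HV, EF, CT, OI, BX, LC, BW, DF]
Visit HV → queue [EF, CT, OI, BX, LC, BW, DF]
Visit EF → queue [CT, OI, BX, LC, BW, DF]
Visit CT → queue [OI, BX, LC, BW, DF]
Visit OI → queue [BX, LC, BW, DF]
Visit BX → queue [LC, BW, DF]
Visit LC → queue [BW, DF]
Visit BW → queue [DF]
Visit DF → queue []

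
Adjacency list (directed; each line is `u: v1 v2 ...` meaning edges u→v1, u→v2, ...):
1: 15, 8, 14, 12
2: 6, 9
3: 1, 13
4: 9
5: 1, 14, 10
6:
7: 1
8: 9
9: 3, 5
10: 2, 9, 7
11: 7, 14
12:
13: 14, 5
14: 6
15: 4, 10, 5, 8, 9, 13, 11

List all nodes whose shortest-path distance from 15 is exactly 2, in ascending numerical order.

1, 2, 3, 7, 14

Level 0: 15
Level 1: 4, 5, 8, 9, 10, 11, 13
Level 2: 1, 2, 3, 7, 14
Level 3: 6, 12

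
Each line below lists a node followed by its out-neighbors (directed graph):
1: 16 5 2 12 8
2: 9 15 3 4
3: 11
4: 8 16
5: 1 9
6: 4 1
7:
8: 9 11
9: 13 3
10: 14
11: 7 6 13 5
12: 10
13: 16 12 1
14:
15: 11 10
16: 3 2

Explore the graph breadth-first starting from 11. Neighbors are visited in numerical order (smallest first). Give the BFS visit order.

11 → 5 → 6 → 7 → 13 → 1 → 9 → 4 → 12 → 16 → 2 → 8 → 3 → 10 → 15 → 14

Visit 11; enqueue 5, 6, 7, 13 → queue [5, 6, 7, 13]
Visit 5; enqueue 1, 9 → queue [6, 7, 13, 1, 9]
Visit 6; enqueue 4 → queue [7, 13, 1, 9, 4]
Visit 7 → queue [13, 1, 9, 4]
Visit 13; enqueue 12, 16 → queue [1, 9, 4, 12, 16]
Visit 1; enqueue 2, 8 → queue [9, 4, 12, 16, 2, 8]
Visit 9; enqueue 3 → queue [4, 12, 16, 2, 8, 3]
Visit 4 → queue [12, 16, 2, 8, 3]
Visit 12; enqueue 10 → queue [16, 2, 8, 3, 10]
Visit 16 → queue [2, 8, 3, 10]
Visit 2; enqueue 15 → queue [8, 3, 10, 15]
Visit 8 → queue [3, 10, 15]
Visit 3 → queue [10, 15]
Visit 10; enqueue 14 → queue [15, 14]
Visit 15 → queue [14]
Visit 14 → queue []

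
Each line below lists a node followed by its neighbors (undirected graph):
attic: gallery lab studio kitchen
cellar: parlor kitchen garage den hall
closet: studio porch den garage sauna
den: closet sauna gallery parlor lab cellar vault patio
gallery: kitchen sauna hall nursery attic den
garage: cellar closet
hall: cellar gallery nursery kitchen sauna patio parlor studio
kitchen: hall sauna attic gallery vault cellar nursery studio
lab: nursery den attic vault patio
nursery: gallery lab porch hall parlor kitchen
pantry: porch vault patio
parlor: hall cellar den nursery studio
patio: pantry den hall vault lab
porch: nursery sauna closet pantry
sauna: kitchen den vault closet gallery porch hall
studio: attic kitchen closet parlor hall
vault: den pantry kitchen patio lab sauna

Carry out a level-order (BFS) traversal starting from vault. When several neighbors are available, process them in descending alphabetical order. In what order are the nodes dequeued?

Visit vault; enqueue sauna, patio, pantry, lab, kitchen, den → queue [sauna, patio, pantry, lab, kitchen, den]
Visit sauna; enqueue porch, hall, gallery, closet → queue [patio, pantry, lab, kitchen, den, porch, hall, gallery, closet]
Visit patio → queue [pantry, lab, kitchen, den, porch, hall, gallery, closet]
Visit pantry → queue [lab, kitchen, den, porch, hall, gallery, closet]
Visit lab; enqueue nursery, attic → queue [kitchen, den, porch, hall, gallery, closet, nursery, attic]
Visit kitchen; enqueue studio, cellar → queue [den, porch, hall, gallery, closet, nursery, attic, studio, cellar]
Visit den; enqueue parlor → queue [porch, hall, gallery, closet, nursery, attic, studio, cellar, parlor]
Visit porch → queue [hall, gallery, closet, nursery, attic, studio, cellar, parlor]
Visit hall → queue [gallery, closet, nursery, attic, studio, cellar, parlor]
Visit gallery → queue [closet, nursery, attic, studio, cellar, parlor]
Visit closet; enqueue garage → queue [nursery, attic, studio, cellar, parlor, garage]
Visit nursery → queue [attic, studio, cellar, parlor, garage]
Visit attic → queue [studio, cellar, parlor, garage]
Visit studio → queue [cellar, parlor, garage]
Visit cellar → queue [parlor, garage]
Visit parlor → queue [garage]
Visit garage → queue []

vault, sauna, patio, pantry, lab, kitchen, den, porch, hall, gallery, closet, nursery, attic, studio, cellar, parlor, garage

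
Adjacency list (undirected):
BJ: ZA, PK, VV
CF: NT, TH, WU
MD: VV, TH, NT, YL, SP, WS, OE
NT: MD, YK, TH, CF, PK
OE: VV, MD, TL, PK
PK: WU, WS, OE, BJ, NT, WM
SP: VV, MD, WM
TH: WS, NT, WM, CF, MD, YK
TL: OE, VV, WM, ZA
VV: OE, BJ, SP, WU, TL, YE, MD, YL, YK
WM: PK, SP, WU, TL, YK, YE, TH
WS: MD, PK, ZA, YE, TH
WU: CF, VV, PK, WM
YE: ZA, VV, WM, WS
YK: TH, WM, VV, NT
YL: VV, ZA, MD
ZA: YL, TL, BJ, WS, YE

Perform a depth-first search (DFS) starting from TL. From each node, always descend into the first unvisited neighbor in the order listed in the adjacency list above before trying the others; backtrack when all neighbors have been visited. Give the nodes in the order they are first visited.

Visit TL
TL → OE
OE → VV
VV → BJ
BJ → ZA
ZA → YL
YL → MD
MD → TH
TH → WS
WS → PK
PK → WU
WU → CF
CF → NT
NT → YK
YK → WM
WM → SP
WM → YE

TL -> OE -> VV -> BJ -> ZA -> YL -> MD -> TH -> WS -> PK -> WU -> CF -> NT -> YK -> WM -> SP -> YE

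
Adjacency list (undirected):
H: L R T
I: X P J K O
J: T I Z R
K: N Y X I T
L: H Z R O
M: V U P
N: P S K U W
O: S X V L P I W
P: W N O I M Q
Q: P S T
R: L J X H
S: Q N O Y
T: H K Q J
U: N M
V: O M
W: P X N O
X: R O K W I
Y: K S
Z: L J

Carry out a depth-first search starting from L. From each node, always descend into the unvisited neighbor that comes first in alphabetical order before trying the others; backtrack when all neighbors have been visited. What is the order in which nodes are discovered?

L → H → R → J → I → K → N → P → M → U → V → O → S → Q → T → Y → W → X → Z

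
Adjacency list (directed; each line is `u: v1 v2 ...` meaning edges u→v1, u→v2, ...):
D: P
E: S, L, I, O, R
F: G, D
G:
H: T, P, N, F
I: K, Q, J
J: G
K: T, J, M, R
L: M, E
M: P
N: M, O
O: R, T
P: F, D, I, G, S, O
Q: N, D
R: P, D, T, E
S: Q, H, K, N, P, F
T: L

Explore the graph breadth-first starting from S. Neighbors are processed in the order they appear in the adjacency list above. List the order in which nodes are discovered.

Visit S; enqueue Q, H, K, N, P, F → queue [Q, H, K, N, P, F]
Visit Q; enqueue D → queue [H, K, N, P, F, D]
Visit H; enqueue T → queue [K, N, P, F, D, T]
Visit K; enqueue J, M, R → queue [N, P, F, D, T, J, M, R]
Visit N; enqueue O → queue [P, F, D, T, J, M, R, O]
Visit P; enqueue I, G → queue [F, D, T, J, M, R, O, I, G]
Visit F → queue [D, T, J, M, R, O, I, G]
Visit D → queue [T, J, M, R, O, I, G]
Visit T; enqueue L → queue [J, M, R, O, I, G, L]
Visit J → queue [M, R, O, I, G, L]
Visit M → queue [R, O, I, G, L]
Visit R; enqueue E → queue [O, I, G, L, E]
Visit O → queue [I, G, L, E]
Visit I → queue [G, L, E]
Visit G → queue [L, E]
Visit L → queue [E]
Visit E → queue []

S, Q, H, K, N, P, F, D, T, J, M, R, O, I, G, L, E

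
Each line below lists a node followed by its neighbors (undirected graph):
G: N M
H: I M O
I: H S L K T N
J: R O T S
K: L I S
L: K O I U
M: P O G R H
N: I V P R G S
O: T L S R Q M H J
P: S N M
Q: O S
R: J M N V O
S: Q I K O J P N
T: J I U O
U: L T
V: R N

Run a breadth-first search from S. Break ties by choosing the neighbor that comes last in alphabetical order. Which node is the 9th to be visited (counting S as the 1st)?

M

Visit S; enqueue Q, P, O, N, K, J, I → queue [Q, P, O, N, K, J, I]
Visit Q → queue [P, O, N, K, J, I]
Visit P; enqueue M → queue [O, N, K, J, I, M]
Visit O; enqueue T, R, L, H → queue [N, K, J, I, M, T, R, L, H]
Visit N; enqueue V, G → queue [K, J, I, M, T, R, L, H, V, G]
Visit K → queue [J, I, M, T, R, L, H, V, G]
Visit J → queue [I, M, T, R, L, H, V, G]
Visit I → queue [M, T, R, L, H, V, G]
Visit M → queue [T, R, L, H, V, G]
Visit T; enqueue U → queue [R, L, H, V, G, U]
Visit R → queue [L, H, V, G, U]
Visit L → queue [H, V, G, U]
Visit H → queue [V, G, U]
Visit V → queue [G, U]
Visit G → queue [U]
Visit U → queue []

Visit order: S, Q, P, O, N, K, J, I, M, T, R, L, H, V, G, U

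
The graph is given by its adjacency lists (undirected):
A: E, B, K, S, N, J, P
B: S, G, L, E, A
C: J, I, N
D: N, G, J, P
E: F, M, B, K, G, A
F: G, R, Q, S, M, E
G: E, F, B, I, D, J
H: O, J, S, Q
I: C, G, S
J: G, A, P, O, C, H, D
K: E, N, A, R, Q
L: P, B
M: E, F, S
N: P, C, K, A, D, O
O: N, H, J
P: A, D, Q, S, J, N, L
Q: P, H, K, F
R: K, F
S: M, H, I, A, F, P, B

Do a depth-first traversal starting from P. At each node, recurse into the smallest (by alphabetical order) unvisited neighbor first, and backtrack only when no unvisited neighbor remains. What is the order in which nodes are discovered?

P, A, B, E, F, G, D, J, C, I, S, H, O, N, K, Q, R, M, L

Visit P
P → A
A → B
B → E
E → F
F → G
G → D
D → J
J → C
C → I
I → S
S → H
H → O
O → N
N → K
K → Q
K → R
S → M
B → L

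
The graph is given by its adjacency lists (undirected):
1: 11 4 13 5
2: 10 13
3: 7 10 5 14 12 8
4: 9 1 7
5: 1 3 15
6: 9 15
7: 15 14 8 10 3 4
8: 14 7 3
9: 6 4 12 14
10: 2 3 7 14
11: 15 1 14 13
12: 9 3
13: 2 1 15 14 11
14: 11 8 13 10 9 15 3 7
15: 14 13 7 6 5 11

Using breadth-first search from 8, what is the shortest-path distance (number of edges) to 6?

3

Level 0: 8
Level 1: 3, 7, 14
Level 2: 4, 5, 9, 10, 11, 12, 13, 15
Level 3: 1, 2, 6
6 first appears at level 3.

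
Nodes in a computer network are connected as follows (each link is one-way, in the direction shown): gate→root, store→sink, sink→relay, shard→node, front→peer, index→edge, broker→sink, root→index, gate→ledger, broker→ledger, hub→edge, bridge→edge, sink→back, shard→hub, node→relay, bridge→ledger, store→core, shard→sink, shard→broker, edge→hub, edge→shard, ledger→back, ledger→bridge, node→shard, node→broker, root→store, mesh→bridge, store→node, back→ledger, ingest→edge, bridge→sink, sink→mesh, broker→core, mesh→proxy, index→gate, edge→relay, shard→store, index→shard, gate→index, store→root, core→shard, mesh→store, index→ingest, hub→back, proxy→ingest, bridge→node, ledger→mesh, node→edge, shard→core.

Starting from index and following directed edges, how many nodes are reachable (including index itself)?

18

BFS from index visits: index, edge, gate, ingest, shard, hub, relay, ledger, root, broker, core, node, sink, store, back, bridge, mesh, proxy
Reachable nodes: 18 of 20 total.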